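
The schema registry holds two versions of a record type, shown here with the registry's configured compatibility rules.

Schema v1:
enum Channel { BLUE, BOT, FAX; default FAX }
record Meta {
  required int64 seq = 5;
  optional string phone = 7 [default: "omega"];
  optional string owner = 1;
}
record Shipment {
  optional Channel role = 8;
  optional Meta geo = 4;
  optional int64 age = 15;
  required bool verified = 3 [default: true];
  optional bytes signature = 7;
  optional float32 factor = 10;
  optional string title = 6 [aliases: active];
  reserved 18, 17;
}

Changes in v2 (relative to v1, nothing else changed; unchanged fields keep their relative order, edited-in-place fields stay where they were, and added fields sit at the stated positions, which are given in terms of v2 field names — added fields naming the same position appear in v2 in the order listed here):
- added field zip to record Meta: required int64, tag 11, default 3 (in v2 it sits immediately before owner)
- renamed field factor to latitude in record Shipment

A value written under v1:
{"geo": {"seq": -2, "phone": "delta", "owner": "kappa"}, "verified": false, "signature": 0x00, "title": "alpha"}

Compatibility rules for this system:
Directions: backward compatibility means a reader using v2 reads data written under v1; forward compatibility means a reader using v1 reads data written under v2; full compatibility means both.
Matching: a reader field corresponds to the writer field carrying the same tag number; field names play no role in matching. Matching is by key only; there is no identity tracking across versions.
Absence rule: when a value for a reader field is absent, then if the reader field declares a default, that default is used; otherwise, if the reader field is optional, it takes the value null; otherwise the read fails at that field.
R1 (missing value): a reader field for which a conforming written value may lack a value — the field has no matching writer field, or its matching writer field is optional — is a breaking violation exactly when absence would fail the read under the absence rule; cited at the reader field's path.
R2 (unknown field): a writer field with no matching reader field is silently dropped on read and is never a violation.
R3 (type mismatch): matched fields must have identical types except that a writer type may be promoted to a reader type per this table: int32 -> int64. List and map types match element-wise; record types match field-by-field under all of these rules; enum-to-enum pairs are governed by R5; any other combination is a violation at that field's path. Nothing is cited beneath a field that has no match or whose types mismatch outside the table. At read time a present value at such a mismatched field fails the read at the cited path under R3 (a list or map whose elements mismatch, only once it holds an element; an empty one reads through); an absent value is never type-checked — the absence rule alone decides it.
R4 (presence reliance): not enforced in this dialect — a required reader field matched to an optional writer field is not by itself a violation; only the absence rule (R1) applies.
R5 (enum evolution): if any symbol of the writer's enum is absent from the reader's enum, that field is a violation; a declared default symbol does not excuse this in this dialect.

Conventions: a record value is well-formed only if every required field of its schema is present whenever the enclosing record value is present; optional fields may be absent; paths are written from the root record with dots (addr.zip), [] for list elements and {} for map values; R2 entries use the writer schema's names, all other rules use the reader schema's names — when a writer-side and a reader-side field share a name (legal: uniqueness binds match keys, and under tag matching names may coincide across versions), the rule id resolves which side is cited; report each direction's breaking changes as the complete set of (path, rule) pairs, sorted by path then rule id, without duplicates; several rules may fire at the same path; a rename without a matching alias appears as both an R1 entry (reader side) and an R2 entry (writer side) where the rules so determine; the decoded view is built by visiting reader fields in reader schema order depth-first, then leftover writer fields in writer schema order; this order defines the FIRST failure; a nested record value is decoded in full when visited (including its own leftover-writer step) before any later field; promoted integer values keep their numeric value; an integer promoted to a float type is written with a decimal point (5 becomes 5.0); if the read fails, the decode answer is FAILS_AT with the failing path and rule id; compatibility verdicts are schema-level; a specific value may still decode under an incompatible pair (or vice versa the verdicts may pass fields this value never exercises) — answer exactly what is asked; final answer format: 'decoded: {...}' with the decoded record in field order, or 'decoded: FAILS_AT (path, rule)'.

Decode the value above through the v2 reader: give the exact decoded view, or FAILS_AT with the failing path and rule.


the writer's type comes first in each Shipment pair
decode walk for Shipment under reader schema v2:
  role := null (not supplied -> null)
  geo.seq := -2
  geo.phone := "delta"
  geo.zip := 3 (no value, default fills)
  geo.owner := "kappa"
  age := null (not supplied -> null)
  verified := false
  signature := 0x00
  latitude := null (not supplied -> null)
  title := "alpha"
  => decoded: {"role": null, "geo": {"seq": -2, "phone": "delta", "zip": 3, "owner": "kappa"}, "age": null, "verified": false, "signature": 0x00, "latitude": null, "title": "alpha"}

decoded: {"role": null, "geo": {"seq": -2, "phone": "delta", "zip": 3, "owner": "kappa"}, "age": null, "verified": false, "signature": 0x00, "latitude": null, "title": "alpha"}


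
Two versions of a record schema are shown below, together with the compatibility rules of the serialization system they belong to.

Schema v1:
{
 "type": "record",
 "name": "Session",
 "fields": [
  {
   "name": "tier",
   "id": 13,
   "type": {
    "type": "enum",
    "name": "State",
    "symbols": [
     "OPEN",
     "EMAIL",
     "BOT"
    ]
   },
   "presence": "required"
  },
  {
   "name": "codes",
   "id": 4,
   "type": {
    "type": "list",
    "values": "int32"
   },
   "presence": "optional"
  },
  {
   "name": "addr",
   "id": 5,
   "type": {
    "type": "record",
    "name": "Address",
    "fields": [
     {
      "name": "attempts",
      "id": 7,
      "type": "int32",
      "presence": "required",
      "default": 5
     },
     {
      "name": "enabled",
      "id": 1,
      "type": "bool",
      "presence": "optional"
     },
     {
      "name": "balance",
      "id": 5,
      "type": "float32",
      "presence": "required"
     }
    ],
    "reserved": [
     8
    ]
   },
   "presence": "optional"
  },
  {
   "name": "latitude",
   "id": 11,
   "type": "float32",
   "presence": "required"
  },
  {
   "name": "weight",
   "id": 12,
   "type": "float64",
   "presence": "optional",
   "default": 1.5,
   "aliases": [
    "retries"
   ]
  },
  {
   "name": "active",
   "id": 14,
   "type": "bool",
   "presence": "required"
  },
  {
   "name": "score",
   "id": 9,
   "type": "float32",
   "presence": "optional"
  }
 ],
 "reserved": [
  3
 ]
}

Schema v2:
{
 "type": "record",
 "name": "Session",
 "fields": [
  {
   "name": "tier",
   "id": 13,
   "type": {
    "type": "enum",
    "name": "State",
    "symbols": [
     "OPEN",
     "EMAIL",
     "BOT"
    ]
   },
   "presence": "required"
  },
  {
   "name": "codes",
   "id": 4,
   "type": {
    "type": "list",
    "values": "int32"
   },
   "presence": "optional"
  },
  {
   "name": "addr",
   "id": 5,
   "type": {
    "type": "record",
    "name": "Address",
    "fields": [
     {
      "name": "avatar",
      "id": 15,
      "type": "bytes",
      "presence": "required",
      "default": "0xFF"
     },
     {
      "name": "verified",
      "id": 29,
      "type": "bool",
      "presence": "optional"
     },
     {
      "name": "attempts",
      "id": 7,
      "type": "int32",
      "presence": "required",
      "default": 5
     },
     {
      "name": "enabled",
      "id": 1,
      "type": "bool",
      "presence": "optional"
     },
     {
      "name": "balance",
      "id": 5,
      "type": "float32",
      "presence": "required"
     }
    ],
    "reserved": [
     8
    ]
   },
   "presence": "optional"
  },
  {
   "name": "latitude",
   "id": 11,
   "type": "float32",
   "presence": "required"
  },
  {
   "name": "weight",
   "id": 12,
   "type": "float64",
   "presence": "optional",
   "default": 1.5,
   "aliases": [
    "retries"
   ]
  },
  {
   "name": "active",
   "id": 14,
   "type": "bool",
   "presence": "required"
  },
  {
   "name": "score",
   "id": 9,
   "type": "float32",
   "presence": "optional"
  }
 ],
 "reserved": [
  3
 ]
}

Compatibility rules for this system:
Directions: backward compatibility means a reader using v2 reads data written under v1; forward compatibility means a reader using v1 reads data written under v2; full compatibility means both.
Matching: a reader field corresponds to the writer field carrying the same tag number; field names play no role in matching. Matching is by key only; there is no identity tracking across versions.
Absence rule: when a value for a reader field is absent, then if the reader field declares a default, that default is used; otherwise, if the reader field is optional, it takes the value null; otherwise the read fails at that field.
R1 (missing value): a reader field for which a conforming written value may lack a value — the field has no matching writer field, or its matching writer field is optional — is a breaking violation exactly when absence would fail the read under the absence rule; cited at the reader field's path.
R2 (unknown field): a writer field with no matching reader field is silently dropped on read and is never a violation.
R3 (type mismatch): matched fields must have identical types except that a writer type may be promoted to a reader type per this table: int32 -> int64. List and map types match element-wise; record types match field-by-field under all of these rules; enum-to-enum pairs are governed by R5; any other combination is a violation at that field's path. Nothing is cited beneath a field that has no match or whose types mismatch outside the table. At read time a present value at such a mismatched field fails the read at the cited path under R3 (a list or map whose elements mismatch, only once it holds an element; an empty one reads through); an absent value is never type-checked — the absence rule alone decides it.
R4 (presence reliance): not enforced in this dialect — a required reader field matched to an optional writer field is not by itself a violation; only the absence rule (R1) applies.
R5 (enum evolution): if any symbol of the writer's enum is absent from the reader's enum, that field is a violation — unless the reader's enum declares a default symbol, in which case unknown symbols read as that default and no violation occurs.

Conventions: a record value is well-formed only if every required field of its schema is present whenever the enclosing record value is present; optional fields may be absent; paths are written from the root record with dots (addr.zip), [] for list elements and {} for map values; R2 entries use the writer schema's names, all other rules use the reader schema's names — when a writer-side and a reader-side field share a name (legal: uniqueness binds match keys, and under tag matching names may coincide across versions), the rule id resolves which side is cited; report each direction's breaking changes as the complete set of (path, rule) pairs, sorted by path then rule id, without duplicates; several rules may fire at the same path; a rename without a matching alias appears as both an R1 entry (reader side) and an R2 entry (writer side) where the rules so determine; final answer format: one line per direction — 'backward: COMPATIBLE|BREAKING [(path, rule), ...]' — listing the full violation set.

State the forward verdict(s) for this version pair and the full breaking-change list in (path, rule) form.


forward: COMPATIBLE []

in Session below, arrows point writer -> reader
checking forward for Session: reader v1 against writer v2:
  tier <- tier (State -> State, writer required)
  codes <- codes (list<int32> -> list<int32>, writer optional)
  addr <- addr (Address -> Address, writer optional)
  latitude <- latitude (float32 -> float32, writer required)
  weight <- weight (float64 -> float64, writer optional)
  active <- active (bool -> bool, writer required)
  score <- score (float32 -> float32, writer optional)
  addr.attempts <- addr.attempts (int32 -> int32, writer required)
  addr.enabled <- addr.enabled (bool -> bool, writer optional)
  addr.balance <- addr.balance (float32 -> float32, writer required)
  writer field addr.avatar has no reader counterpart
  writer field addr.verified has no reader counterpart
  => no violations; forward on Session: COMPATIBLE
ruling out the remaining Session differences:
  added field verified to record Address: optional bool, tag 29 (in v2 it sits immediately before attempts) -> fires no rule on Session, leaving the asked answer as it is
  added field avatar to record Address: required bytes, tag 15, default 0xFF (in v2 it sits immediately before attempts) -> fires no rule on Session, leaving the asked answer as it is


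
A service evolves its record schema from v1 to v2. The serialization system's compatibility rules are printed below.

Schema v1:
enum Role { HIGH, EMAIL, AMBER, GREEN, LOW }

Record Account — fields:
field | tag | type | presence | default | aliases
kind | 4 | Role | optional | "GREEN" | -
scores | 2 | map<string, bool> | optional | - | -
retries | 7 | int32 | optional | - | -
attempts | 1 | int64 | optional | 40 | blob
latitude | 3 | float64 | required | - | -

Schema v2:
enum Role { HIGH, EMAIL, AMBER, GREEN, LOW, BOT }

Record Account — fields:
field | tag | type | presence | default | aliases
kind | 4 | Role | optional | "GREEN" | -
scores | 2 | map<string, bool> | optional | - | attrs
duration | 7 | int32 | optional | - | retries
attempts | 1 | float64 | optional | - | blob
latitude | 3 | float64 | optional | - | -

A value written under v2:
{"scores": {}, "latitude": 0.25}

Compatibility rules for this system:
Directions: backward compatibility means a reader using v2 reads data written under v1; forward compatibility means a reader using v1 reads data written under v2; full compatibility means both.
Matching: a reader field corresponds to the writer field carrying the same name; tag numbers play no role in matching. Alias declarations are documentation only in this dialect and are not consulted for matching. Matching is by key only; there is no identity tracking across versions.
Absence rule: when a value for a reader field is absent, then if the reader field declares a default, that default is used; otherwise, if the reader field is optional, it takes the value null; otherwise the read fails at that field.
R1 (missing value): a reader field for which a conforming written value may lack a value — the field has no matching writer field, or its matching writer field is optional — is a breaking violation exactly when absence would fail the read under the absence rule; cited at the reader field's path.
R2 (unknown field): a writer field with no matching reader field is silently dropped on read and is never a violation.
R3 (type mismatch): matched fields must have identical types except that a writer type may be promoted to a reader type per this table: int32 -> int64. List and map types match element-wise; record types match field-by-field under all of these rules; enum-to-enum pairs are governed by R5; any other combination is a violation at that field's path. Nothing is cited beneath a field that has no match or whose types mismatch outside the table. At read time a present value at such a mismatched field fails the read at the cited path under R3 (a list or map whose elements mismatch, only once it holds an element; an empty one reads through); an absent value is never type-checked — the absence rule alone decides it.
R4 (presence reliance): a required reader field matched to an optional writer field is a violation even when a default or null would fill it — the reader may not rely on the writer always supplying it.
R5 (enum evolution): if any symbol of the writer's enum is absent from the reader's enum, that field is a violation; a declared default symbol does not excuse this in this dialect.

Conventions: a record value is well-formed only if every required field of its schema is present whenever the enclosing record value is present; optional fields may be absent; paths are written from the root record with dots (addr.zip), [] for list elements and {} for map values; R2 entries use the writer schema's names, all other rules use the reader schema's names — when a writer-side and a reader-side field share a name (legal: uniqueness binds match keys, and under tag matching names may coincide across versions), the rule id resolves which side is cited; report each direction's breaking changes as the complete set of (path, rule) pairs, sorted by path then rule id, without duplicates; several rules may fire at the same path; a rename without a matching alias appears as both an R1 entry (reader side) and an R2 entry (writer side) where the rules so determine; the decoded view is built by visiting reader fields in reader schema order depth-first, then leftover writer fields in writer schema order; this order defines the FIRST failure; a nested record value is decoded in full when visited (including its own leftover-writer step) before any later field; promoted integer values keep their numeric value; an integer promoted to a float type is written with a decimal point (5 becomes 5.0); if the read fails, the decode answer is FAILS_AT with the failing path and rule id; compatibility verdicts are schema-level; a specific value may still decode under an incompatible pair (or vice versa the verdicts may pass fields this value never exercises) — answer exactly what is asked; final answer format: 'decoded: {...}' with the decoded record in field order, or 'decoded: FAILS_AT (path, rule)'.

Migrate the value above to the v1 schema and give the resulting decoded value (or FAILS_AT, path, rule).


decoded: {"kind": "GREEN", "scores": {}, "retries": null, "attempts": 40, "latitude": 0.25}

in Account below, arrows point writer -> reader
decode (reader v1):
  kind := "GREEN" (absent -> default)
  scores := {}
  retries := null (absent, optional -> null)
  attempts := 40 (absent -> default)
  latitude := 0.25
  => decoded: {"kind": "GREEN", "scores": {}, "retries": null, "attempts": 40, "latitude": 0.25}
ruling out the remaining Account differences:
  field latitude in record Account: required changed to optional -> matters for Account compatibility verdicts, not for this value's decode
  enum Role (field kind in record Account): symbol BOT added -> matters for Account compatibility verdicts, not for this value's decode
  renamed field retries to duration in record Account (alias retries declared on the renamed field) -> triggers nothing under the printed rules; the Account answer is the same either way
  field attempts in record Account: type int64 changed to float64 (its default is dropped) -> matters for Account compatibility verdicts, not for this value's decode


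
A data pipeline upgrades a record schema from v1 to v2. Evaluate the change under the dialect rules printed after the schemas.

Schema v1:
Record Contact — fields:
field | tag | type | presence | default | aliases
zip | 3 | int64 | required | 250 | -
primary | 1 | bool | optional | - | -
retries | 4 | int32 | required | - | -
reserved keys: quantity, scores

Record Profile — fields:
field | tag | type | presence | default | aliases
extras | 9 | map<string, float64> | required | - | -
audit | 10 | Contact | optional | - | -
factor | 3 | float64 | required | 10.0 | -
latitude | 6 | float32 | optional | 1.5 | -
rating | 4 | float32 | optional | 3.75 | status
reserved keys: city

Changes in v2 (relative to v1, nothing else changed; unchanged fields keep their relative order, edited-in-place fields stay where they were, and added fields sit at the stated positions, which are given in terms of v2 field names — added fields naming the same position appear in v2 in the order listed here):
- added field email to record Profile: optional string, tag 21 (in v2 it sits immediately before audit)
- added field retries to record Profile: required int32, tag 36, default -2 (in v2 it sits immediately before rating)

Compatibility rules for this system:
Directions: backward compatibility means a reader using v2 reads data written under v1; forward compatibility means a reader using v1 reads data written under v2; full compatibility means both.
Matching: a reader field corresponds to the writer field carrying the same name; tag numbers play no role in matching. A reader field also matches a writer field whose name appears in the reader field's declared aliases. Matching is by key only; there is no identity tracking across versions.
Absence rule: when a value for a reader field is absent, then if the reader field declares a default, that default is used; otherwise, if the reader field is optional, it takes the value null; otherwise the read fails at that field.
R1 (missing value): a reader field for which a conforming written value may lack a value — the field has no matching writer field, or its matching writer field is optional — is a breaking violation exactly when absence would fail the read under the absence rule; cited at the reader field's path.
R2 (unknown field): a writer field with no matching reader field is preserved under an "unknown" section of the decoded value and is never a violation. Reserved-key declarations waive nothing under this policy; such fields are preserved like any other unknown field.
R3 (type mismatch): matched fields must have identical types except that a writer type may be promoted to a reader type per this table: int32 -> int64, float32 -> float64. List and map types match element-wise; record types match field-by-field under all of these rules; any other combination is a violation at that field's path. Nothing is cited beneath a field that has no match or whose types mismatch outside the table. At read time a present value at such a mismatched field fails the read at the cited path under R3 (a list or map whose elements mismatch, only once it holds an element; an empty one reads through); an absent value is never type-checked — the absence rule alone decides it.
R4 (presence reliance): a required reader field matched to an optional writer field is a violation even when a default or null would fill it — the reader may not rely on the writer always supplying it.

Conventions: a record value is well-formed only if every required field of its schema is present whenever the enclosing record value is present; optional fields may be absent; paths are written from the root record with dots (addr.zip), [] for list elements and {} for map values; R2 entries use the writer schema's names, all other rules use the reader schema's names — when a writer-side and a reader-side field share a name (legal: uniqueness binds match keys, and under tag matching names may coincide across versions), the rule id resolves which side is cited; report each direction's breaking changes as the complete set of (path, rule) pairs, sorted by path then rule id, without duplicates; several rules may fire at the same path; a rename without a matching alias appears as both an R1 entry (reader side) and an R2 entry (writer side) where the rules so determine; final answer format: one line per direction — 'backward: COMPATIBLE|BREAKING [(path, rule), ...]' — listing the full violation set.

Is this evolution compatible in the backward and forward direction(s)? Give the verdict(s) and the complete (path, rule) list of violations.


each type pair in Profile: writer, then reader
checking backward for Profile: reader v2 against writer v1:
  extras: map<string, float64> -> map<string, float64>, writer required; from extras
  no writer field matches reader email
  audit: Contact -> Contact, writer optional; from audit
  factor: float64 -> float64, writer required; from factor
  latitude: float32 -> float32, writer optional; from latitude
  no writer field matches reader retries
  rating: float32 -> float32, writer optional; from rating
  audit.zip: int64 -> int64, writer required; from audit.zip
  audit.primary: bool -> bool, writer optional; from audit.primary
  audit.retries: int32 -> int32, writer required; from audit.retries
  => backward: COMPATIBLE
checking forward for Profile: reader v1 against writer v2:
  extras: map<string, float64> -> map<string, float64>, writer required; from extras
  audit: Contact -> Contact, writer optional; from audit
  factor: float64 -> float64, writer required; from factor
  latitude: float32 -> float32, writer optional; from latitude
  rating: float32 -> float32, writer optional; from rating
  leftover writer field: email
  leftover writer field: retries
  audit.zip: int64 -> int64, writer required; from audit.zip
  audit.primary: bool -> bool, writer optional; from audit.primary
  audit.retries: int32 -> int32, writer required; from audit.retries
  => forward: COMPATIBLE

backward: COMPATIBLE []; forward: COMPATIBLE []


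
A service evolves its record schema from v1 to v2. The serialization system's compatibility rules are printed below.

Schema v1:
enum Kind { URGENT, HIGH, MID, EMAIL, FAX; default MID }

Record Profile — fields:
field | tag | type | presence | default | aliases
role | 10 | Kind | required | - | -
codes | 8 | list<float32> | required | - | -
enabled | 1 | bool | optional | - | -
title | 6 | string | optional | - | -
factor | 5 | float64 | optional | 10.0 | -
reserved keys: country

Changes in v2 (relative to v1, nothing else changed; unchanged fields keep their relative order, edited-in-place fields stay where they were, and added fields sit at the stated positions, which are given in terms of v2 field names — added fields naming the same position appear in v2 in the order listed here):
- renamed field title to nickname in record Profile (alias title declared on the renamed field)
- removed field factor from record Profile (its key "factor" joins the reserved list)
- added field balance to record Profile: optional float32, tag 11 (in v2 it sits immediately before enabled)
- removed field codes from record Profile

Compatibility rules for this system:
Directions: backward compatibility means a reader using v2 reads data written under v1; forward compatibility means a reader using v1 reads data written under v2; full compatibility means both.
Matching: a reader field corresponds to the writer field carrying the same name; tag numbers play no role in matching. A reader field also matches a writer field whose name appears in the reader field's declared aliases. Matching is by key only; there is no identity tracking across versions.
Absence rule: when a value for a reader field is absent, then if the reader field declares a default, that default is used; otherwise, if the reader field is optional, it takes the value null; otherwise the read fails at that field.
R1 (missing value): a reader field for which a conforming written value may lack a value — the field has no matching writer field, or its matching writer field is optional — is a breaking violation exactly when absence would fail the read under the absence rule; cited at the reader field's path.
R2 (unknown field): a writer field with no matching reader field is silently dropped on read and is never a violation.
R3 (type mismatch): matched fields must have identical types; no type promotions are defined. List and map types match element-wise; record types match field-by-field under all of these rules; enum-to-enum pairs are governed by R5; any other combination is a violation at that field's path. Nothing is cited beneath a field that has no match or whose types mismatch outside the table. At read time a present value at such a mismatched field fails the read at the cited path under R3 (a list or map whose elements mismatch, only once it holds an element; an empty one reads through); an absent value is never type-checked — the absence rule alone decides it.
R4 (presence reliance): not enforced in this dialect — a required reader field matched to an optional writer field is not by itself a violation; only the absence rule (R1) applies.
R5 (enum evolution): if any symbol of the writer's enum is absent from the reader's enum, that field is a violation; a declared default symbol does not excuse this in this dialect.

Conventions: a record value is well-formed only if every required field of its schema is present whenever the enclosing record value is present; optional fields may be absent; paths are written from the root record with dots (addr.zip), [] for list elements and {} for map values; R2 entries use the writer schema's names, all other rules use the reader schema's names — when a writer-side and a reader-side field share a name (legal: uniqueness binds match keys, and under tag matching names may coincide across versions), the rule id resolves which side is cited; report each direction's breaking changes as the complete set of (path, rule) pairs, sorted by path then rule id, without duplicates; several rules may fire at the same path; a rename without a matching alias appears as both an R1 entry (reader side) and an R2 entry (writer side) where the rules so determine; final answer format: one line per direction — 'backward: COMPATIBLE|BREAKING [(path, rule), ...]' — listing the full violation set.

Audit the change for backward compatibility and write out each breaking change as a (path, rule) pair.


the writer's type comes first in each Profile pair
backward analysis of Profile with v2 as reader and v1 as writer:
  role: Kind -> Kind, writer required; from role
  balance: no writer match
  enabled: bool -> bool, writer optional; from enabled
  nickname: string -> string, writer optional; from title
  writer codes: unknown to reader
  writer factor: unknown to reader
  => backward verdict for Profile: COMPATIBLE, no violations
checking off the Profile differences that do not matter here:
  renamed field title to nickname in record Profile (alias title declared on the renamed field) -> fires no rule on Profile, leaving the asked answer as it is
  removed field factor from record Profile (its key "factor" joins the reserved list) -> fires no rule on Profile, leaving the asked answer as it is
  added field balance to record Profile: optional float32, tag 11 (in v2 it sits immediately before enabled) -> fires no rule on Profile, leaving the asked answer as it is
  removed field codes from record Profile -> fires only in the forward direction of Profile, which is not asked here

backward: COMPATIBLE []


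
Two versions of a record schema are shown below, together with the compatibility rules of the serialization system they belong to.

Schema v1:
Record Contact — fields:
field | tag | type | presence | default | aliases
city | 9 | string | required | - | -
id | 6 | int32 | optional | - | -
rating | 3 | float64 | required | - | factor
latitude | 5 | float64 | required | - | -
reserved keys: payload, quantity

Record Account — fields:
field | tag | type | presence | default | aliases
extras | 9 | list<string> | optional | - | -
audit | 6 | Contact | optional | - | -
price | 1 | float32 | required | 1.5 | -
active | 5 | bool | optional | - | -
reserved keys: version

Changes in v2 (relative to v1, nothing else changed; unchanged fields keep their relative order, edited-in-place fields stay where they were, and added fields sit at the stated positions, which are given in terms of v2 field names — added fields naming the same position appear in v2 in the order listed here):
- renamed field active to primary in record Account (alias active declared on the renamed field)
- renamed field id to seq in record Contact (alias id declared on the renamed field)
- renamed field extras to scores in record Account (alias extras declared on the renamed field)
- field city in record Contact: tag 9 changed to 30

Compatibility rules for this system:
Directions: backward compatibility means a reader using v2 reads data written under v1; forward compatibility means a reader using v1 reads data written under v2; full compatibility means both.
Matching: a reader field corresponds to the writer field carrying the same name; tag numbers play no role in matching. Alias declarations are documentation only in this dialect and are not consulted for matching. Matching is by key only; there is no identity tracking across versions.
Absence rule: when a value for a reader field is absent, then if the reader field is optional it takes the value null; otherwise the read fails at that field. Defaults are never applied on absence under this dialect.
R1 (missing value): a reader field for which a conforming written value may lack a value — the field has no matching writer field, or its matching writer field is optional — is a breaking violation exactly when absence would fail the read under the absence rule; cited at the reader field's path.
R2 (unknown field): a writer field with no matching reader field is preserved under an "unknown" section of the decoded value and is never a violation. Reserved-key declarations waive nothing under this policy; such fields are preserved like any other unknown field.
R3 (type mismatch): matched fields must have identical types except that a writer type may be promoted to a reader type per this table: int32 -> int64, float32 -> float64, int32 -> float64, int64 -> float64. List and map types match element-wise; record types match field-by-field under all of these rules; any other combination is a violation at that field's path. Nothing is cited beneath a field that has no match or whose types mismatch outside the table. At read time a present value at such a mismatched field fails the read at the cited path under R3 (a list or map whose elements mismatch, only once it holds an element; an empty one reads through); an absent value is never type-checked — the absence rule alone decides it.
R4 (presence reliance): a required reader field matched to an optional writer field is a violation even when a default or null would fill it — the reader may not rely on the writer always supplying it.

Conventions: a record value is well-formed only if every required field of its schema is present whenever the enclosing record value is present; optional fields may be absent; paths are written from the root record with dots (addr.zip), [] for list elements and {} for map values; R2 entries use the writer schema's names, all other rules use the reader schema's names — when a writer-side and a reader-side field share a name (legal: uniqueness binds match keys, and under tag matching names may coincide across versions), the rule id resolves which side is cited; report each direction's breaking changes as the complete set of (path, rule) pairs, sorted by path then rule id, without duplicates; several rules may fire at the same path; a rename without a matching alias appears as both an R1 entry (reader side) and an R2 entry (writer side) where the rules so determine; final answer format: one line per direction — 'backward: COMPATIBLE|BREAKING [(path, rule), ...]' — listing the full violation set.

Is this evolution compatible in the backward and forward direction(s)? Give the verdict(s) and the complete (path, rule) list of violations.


each type pair in Account: writer, then reader
backward for Account (reader v2, writer v1):
  scores: no writer-side match
  Contact -> Contact, writer optional: audit aligns to audit
  float32 -> float32, writer required: price aligns to price
  primary: no writer-side match
  leftover writer field: extras
  leftover writer field: active
  string -> string, writer required: audit.city aligns to audit.city
  audit.seq: no writer-side match
  float64 -> float64, writer required: audit.rating aligns to audit.rating
  float64 -> float64, writer required: audit.latitude aligns to audit.latitude
  leftover writer field: audit.id
  => no violations; backward on Account: COMPATIBLE
forward for Account (reader v1, writer v2):
  extras: no writer-side match
  Contact -> Contact, writer optional: audit aligns to audit
  float32 -> float32, writer required: price aligns to price
  active: no writer-side match
  leftover writer field: scores
  leftover writer field: primary
  string -> string, writer required: audit.city aligns to audit.city
  audit.id: no writer-side match
  float64 -> float64, writer required: audit.rating aligns to audit.rating
  float64 -> float64, writer required: audit.latitude aligns to audit.latitude
  leftover writer field: audit.seq
  => no violations; forward on Account: COMPATIBLE

backward: COMPATIBLE []; forward: COMPATIBLE []


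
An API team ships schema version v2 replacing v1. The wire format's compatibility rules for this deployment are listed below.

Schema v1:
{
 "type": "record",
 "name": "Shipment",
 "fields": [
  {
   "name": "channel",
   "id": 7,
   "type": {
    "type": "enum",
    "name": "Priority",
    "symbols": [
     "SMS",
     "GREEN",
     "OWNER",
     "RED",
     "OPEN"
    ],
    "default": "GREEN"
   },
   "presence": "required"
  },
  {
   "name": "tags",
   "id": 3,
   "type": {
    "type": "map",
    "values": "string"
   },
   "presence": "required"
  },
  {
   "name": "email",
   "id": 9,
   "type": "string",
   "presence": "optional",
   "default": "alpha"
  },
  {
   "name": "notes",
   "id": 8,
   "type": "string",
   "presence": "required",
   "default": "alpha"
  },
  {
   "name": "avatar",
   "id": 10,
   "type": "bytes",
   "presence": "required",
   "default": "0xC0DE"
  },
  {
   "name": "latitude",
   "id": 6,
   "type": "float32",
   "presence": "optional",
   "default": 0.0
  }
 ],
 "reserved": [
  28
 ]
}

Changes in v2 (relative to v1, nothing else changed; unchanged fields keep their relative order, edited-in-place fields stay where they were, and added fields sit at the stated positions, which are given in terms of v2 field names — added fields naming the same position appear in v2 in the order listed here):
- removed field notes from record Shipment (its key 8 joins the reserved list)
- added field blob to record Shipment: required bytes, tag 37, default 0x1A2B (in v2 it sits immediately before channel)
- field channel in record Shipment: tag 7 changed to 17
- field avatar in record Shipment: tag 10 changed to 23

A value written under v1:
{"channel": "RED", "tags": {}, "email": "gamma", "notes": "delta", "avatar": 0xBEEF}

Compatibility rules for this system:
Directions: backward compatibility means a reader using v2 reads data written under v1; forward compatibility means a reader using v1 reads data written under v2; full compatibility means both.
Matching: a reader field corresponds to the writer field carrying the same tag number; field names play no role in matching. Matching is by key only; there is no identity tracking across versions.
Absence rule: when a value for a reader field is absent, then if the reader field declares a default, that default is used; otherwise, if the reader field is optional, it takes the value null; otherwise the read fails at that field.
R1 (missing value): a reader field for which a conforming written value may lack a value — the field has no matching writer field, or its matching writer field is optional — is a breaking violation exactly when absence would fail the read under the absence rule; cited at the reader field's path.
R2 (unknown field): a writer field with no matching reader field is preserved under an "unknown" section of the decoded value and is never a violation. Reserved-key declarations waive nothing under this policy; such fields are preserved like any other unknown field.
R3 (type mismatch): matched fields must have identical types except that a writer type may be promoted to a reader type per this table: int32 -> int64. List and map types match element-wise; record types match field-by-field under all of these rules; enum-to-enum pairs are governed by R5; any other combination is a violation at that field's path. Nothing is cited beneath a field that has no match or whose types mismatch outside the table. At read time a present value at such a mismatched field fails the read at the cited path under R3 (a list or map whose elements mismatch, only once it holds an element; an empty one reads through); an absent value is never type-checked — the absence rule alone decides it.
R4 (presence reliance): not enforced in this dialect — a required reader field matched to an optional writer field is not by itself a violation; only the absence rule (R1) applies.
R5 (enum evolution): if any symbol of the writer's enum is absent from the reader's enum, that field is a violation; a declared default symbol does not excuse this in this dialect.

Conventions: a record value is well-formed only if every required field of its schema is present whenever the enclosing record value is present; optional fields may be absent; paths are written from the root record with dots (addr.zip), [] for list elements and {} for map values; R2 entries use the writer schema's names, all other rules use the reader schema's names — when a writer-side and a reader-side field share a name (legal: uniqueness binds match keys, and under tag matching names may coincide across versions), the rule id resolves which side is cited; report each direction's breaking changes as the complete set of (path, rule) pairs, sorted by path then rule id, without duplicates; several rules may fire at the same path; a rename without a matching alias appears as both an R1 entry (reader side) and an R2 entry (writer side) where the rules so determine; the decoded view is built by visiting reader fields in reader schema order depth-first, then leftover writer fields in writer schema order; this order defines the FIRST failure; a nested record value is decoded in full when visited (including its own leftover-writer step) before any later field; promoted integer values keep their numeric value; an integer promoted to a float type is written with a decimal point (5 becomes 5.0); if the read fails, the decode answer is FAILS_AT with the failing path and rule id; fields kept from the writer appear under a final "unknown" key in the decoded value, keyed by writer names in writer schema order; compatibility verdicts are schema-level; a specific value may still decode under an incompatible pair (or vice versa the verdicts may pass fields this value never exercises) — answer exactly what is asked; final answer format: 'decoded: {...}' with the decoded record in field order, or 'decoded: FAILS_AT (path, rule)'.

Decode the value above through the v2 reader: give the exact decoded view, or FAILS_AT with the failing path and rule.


decoded: FAILS_AT (channel, R1)

arrows below run writer -> reader for Shipment
decode (reader v2):
  blob := 0x1A2B (no value, default fills)
  read fails at channel under R1 (no fill)
  => FAILS_AT (channel, R1)
diffs on Shipment not affecting the asked answer:
  removed field notes from record Shipment (its key 8 joins the reserved list) -> inert under this dialect — no rule fires on Shipment and the result does not move
  added field blob to record Shipment: required bytes, tag 37, default 0x1A2B (in v2 it sits immediately before channel) -> inert under this dialect — no rule fires on Shipment and the result does not move
  field avatar in record Shipment: tag 10 changed to 23 -> inert under this dialect — no rule fires on Shipment and the result does not move
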